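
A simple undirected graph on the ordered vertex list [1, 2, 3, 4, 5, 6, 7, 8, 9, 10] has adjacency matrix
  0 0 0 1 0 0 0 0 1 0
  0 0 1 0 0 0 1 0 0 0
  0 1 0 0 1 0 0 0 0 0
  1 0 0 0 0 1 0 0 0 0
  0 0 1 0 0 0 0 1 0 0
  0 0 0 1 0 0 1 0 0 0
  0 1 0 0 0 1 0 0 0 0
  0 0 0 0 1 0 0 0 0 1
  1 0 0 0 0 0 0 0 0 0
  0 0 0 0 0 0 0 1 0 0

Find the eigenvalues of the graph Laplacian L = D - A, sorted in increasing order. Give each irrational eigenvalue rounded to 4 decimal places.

Each diagonal entry of L is the vertex degree and each off-diagonal entry is -1 where an edge is present, 0 otherwise; in the order [1, 2, 3, 4, 5, 6, 7, 8, 9, 10] the diagonal is [2, 2, 2, 2, 2, 2, 2, 2, 1, 1]. The multiplicity of 0 as a Laplacian eigenvalue equals the number of connected components. The eigenvalues sum to 18, which equals trace(L) = 2|E|.

[0, 0.0979, 0.3820, 0.8244, 1.3820, 2, 2.6180, 3.1756, 3.6180, 3.9021]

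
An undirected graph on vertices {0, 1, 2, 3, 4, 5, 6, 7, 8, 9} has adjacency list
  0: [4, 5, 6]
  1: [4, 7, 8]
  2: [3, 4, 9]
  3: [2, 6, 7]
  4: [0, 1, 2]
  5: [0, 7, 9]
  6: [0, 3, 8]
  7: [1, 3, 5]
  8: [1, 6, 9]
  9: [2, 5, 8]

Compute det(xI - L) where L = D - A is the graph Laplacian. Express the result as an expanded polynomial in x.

Each diagonal entry of L is the vertex degree and each off-diagonal entry is -1 where an edge is present, 0 otherwise; in the order [0, 1, 2, 3, 4, 5, 6, 7, 8, 9] the diagonal is [3, 3, 3, 3, 3, 3, 3, 3, 3, 3]. L has integer entries, so p(x) = det(xI - L) has integer coefficients. Expanding the determinant yields x^10 - 30x^9 + 390x^8 - 2880x^7 + 13305x^6 - 39882x^5 + 77640x^4 - 94800x^3 + 66000x^2 - 20000x. The coefficient of x^9 equals -trace(L) = -30, matching the sum of degrees. By the matrix-tree theorem the graph has (1/10) * product of the nonzero eigenvalues = 2000 spanning trees.

x^10 - 30x^9 + 390x^8 - 2880x^7 + 13305x^6 - 39882x^5 + 77640x^4 - 94800x^3 + 66000x^2 - 20000x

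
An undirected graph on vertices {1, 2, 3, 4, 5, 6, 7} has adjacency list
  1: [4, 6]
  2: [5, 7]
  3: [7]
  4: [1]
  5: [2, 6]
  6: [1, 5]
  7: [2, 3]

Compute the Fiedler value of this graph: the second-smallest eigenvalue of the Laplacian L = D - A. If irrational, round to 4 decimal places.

0.1981

Each diagonal entry of L is the vertex degree and each off-diagonal entry is -1 where an edge is present, 0 otherwise; in the order [1, 2, 3, 4, 5, 6, 7] the diagonal is [2, 2, 1, 1, 2, 2, 2]. Computing the eigenvalues of L and sorting gives [0, 0.1981, 0.7530, 1.5550, 2.4450, 3.2470, 3.8019]. The Fiedler value lambda_2 = 0.1981 is strictly positive, so the graph is connected. There is one zero in the spectrum, matching the 1 component.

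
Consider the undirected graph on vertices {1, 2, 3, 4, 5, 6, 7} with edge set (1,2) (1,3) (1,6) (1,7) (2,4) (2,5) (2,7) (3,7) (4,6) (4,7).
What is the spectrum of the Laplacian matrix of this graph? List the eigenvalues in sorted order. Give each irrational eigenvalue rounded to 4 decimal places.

[0, 0.8482, 1.6091, 2.6861, 3.8613, 5.2548, 5.7405]

Each diagonal entry of L is the vertex degree and each off-diagonal entry is -1 where an edge is present, 0 otherwise; in the order [1, 2, 3, 4, 5, 6, 7] the diagonal is [4, 4, 2, 3, 1, 2, 4]. L is symmetric positive semidefinite, so every eigenvalue is real and nonnegative. The single zero eigenvalue shows the graph is connected. The largest eigenvalue, 5.7405, is at most the vertex count 7.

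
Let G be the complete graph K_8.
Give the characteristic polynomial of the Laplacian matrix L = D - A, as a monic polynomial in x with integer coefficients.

x^8 - 56x^7 + 1344x^6 - 17920x^5 + 143360x^4 - 688128x^3 + 1835008x^2 - 2097152x

The graph has 8 vertices and degree multiset [7, 7, 7, 7, 7, 7, 7, 7]; D is the diagonal matrix of degrees and L = D - A. L has integer entries, so p(x) = det(xI - L) has integer coefficients. Expanding the determinant yields x^8 - 56x^7 + 1344x^6 - 17920x^5 + 143360x^4 - 688128x^3 + 1835008x^2 - 2097152x. The constant term is 0 because L is singular (the all-ones vector lies in its kernel). There is one zero in the spectrum, matching the 1 component.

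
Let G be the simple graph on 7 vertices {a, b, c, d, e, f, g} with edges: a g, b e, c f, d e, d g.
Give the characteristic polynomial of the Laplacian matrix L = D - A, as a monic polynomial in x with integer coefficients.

x^7 - 10x^6 + 37x^5 - 62x^4 + 45x^3 - 10x^2

Reading degrees in the order [a, b, c, d, e, f, g] gives [1, 1, 1, 2, 2, 1, 2]; set D = diag(1, 1, 1, 2, 2, 1, 2) and form L = D - A. L has integer entries, so p(x) = det(xI - L) has integer coefficients. Expanding the determinant yields x^7 - 10x^6 + 37x^5 - 62x^4 + 45x^3 - 10x^2. Since p(0) = det(-L) = 0, x divides p(x).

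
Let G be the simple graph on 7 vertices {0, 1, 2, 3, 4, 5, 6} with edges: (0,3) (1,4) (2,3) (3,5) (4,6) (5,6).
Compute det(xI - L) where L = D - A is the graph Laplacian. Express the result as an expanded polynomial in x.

Each diagonal entry of L is the vertex degree and each off-diagonal entry is -1 where an edge is present, 0 otherwise; in the order [0, 1, 2, 3, 4, 5, 6] the diagonal is [1, 1, 1, 3, 2, 2, 2]. Computing det(xI - L) by cofactor expansion (or equivalently via sum-over-permutations) gives x^7 - 12x^6 + 54x^5 - 114x^4 + 116x^3 - 52x^2 + 7x. The constant term is 0 because L is singular (the all-ones vector lies in its kernel). There is one zero in the spectrum, matching the 1 component.

x^7 - 12x^6 + 54x^5 - 114x^4 + 116x^3 - 52x^2 + 7x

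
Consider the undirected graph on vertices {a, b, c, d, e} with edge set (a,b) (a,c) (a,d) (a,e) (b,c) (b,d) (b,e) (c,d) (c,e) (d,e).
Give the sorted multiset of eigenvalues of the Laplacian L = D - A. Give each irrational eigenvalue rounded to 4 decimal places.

Each diagonal entry of L is the vertex degree and each off-diagonal entry is -1 where an edge is present, 0 otherwise; in the order [a, b, c, d, e] the diagonal is [4, 4, 4, 4, 4]. Diagonalising L (or applying a numerical eigensolver to the 5x5 matrix) gives the spectrum above. The eigenvalues sum to 20, which equals trace(L) = 2|E|.

[0, 5, 5, 5, 5]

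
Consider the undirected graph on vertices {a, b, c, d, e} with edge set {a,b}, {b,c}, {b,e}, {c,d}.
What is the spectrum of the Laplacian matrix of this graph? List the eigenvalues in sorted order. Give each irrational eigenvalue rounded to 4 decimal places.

[0, 0.5188, 1, 2.3111, 4.1701]

Reading degrees in the order [a, b, c, d, e] gives [1, 3, 2, 1, 1]; set D = diag(1, 3, 2, 1, 1) and form L = D - A. Diagonalising L (or applying a numerical eigensolver to the 5x5 matrix) gives the spectrum above. The single zero eigenvalue shows the graph is connected. There is one zero in the spectrum, matching the 1 component.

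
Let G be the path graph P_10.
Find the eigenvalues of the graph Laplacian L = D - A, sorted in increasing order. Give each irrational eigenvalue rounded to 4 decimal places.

The graph has 10 vertices and degree multiset [2, 2, 2, 2, 2, 2, 2, 2, 1, 1]; D is the diagonal matrix of degrees and L = D - A. Since every row of L sums to 0, the all-ones vector is in the kernel and 0 is an eigenvalue. The single zero eigenvalue shows the graph is connected. The eigenvalues sum to 18, which equals trace(L) = 2|E|. By the matrix-tree theorem the graph has (1/10) * product of the nonzero eigenvalues = 1 spanning tree.

[0, 0.0979, 0.3820, 0.8244, 1.3820, 2, 2.6180, 3.1756, 3.6180, 3.9021]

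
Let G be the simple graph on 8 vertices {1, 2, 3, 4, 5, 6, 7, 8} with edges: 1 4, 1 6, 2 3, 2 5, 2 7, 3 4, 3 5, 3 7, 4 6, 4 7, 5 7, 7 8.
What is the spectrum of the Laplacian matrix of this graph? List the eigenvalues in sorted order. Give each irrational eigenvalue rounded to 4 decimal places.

Each diagonal entry of L is the vertex degree and each off-diagonal entry is -1 where an edge is present, 0 otherwise; in the order [1, 2, 3, 4, 5, 6, 7, 8] the diagonal is [2, 3, 4, 4, 3, 2, 5, 1]. L is symmetric positive semidefinite, so every eigenvalue is real and nonnegative.

[0, 0.5940, 1.0789, 3, 3.7363, 4, 5.3775, 6.2134]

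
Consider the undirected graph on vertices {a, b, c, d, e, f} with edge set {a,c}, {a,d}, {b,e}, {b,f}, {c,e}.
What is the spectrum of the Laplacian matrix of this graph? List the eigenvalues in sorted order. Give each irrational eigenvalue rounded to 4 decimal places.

With the vertex order [a, b, c, d, e, f], the degrees are [2, 2, 2, 1, 2, 1], giving D = diag(2, 2, 2, 1, 2, 1) and L = D - A. Diagonalising L (or applying a numerical eigensolver to the 6x6 matrix) gives the spectrum above. The eigenvalues sum to 10, which equals trace(L) = 2|E|. There is one zero in the spectrum, matching the 1 component.

[0, 0.2679, 1, 2, 3, 3.7321]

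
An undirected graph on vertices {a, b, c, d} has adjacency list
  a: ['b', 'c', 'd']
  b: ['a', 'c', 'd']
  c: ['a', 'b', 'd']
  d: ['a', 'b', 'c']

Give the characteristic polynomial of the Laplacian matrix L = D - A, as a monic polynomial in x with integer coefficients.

With the vertex order [a, b, c, d], the degrees are [3, 3, 3, 3], giving D = diag(3, 3, 3, 3) and L = D - A. Computing det(xI - L) by cofactor expansion (or equivalently via sum-over-permutations) gives x^4 - 12x^3 + 48x^2 - 64x. The coefficient of x^3 equals -trace(L) = -12, matching the sum of degrees. By the matrix-tree theorem the graph has (1/4) * product of the nonzero eigenvalues = 16 spanning trees. The eigenvalues sum to 12, which equals trace(L) = 2|E|.

x^4 - 12x^3 + 48x^2 - 64x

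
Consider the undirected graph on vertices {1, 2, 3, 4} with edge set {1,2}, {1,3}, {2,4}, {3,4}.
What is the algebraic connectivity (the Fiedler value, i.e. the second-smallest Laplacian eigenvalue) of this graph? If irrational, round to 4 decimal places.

2

Reading degrees in the order [1, 2, 3, 4] gives [2, 2, 2, 2]; set D = diag(2, 2, 2, 2) and form L = D - A. Computing the eigenvalues of L and sorting gives [0, 2, 2, 4]. The Fiedler value lambda_2 = 2 is strictly positive, so the graph is connected. The largest eigenvalue, 4, is at most the vertex count 4. There is one zero in the spectrum, matching the 1 component.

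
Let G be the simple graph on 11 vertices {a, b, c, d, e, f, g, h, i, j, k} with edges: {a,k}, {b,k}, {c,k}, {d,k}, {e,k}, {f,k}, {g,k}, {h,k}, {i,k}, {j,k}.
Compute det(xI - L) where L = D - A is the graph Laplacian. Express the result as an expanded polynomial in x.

x^11 - 20x^10 + 135x^9 - 480x^8 + 1050x^7 - 1512x^6 + 1470x^5 - 960x^4 + 405x^3 - 100x^2 + 11x

Each diagonal entry of L is the vertex degree and each off-diagonal entry is -1 where an edge is present, 0 otherwise; in the order [a, b, c, d, e, f, g, h, i, j, k] the diagonal is [1, 1, 1, 1, 1, 1, 1, 1, 1, 1, 10]. Computing det(xI - L) by cofactor expansion (or equivalently via sum-over-permutations) gives x^11 - 20x^10 + 135x^9 - 480x^8 + 1050x^7 - 1512x^6 + 1470x^5 - 960x^4 + 405x^3 - 100x^2 + 11x. The coefficient of x^10 equals -trace(L) = -20, matching the sum of degrees. The eigenvalues sum to 20, which equals trace(L) = 2|E|.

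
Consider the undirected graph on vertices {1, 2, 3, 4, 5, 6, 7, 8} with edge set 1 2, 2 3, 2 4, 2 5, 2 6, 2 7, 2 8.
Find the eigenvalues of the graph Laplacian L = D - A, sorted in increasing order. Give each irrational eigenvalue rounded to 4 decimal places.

With the vertex order [1, 2, 3, 4, 5, 6, 7, 8], the degrees are [1, 7, 1, 1, 1, 1, 1, 1], giving D = diag(1, 7, 1, 1, 1, 1, 1, 1) and L = D - A. Since every row of L sums to 0, the all-ones vector is in the kernel and 0 is an eigenvalue. The single zero eigenvalue shows the graph is connected. There is one zero in the spectrum, matching the 1 component. By the matrix-tree theorem the graph has (1/8) * product of the nonzero eigenvalues = 1 spanning tree.

[0, 1, 1, 1, 1, 1, 1, 8]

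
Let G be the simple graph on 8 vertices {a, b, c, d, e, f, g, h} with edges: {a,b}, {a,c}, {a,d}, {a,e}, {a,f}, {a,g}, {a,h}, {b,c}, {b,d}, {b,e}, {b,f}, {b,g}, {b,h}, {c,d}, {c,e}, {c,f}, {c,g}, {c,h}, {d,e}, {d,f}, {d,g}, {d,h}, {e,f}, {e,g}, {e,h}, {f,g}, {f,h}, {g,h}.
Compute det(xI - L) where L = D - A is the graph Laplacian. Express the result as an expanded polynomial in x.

With the vertex order [a, b, c, d, e, f, g, h], the degrees are [7, 7, 7, 7, 7, 7, 7, 7], giving D = diag(7, 7, 7, 7, 7, 7, 7, 7) and L = D - A. The eigenvalues of L are [0, 8, 8, 8, 8, 8, 8, 8]; the characteristic polynomial is the product of (x - lambda_i), which multiplies out to x^8 - 56x^7 + 1344x^6 - 17920x^5 + 143360x^4 - 688128x^3 + 1835008x^2 - 2097152x. Since p(0) = det(-L) = 0, x divides p(x). The largest eigenvalue, 8, is at most the vertex count 8.

x^8 - 56x^7 + 1344x^6 - 17920x^5 + 143360x^4 - 688128x^3 + 1835008x^2 - 2097152x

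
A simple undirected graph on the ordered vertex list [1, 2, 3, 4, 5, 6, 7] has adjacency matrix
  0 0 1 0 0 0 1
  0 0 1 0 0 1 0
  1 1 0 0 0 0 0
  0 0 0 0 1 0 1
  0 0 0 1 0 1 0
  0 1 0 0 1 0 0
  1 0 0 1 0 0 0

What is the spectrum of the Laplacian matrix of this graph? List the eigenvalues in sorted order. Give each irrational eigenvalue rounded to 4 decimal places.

With the vertex order [1, 2, 3, 4, 5, 6, 7], the degrees are [2, 2, 2, 2, 2, 2, 2], giving D = diag(2, 2, 2, 2, 2, 2, 2) and L = D - A. Since every row of L sums to 0, the all-ones vector is in the kernel and 0 is an eigenvalue. The largest eigenvalue, 3.8019, is at most the vertex count 7.

[0, 0.7530, 0.7530, 2.4450, 2.4450, 3.8019, 3.8019]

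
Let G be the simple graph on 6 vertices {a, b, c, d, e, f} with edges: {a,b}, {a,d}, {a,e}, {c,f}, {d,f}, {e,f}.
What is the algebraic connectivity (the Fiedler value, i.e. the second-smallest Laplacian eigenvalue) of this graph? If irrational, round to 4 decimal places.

Each diagonal entry of L is the vertex degree and each off-diagonal entry is -1 where an edge is present, 0 otherwise; in the order [a, b, c, d, e, f] the diagonal is [3, 1, 1, 2, 2, 3]. The smallest Laplacian eigenvalue is always 0. The next one, lambda_2 = 0.5858, measures how hard the graph is to disconnect: larger values mean better connectivity. By the matrix-tree theorem the graph has (1/6) * product of the nonzero eigenvalues = 4 spanning trees.

0.5858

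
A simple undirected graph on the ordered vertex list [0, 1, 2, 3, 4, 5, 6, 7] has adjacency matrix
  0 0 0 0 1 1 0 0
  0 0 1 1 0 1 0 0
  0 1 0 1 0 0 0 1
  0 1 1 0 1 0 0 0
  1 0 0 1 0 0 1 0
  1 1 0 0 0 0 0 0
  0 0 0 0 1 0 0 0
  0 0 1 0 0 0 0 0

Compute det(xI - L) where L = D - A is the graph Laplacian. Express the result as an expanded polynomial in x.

x^8 - 18x^7 + 130x^6 - 482x^5 + 976x^4 - 1062x^3 + 565x^2 - 112x

Each diagonal entry of L is the vertex degree and each off-diagonal entry is -1 where an edge is present, 0 otherwise; in the order [0, 1, 2, 3, 4, 5, 6, 7] the diagonal is [2, 3, 3, 3, 3, 2, 1, 1]. L has integer entries, so p(x) = det(xI - L) has integer coefficients. Expanding the determinant yields x^8 - 18x^7 + 130x^6 - 482x^5 + 976x^4 - 1062x^3 + 565x^2 - 112x. The coefficient of x^7 equals -trace(L) = -18, matching the sum of degrees.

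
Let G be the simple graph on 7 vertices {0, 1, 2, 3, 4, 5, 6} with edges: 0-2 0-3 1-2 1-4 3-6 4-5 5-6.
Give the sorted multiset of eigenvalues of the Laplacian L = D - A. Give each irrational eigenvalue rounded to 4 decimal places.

Each diagonal entry of L is the vertex degree and each off-diagonal entry is -1 where an edge is present, 0 otherwise; in the order [0, 1, 2, 3, 4, 5, 6] the diagonal is [2, 2, 2, 2, 2, 2, 2]. L is symmetric positive semidefinite, so every eigenvalue is real and nonnegative. The eigenvalues sum to 14, which equals trace(L) = 2|E|.

[0, 0.7530, 0.7530, 2.4450, 2.4450, 3.8019, 3.8019]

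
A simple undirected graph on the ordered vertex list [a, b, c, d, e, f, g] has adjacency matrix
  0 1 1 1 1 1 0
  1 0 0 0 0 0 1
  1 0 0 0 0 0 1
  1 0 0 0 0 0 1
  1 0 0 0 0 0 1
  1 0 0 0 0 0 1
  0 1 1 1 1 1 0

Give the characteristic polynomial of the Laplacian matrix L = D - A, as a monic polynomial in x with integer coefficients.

Reading degrees in the order [a, b, c, d, e, f, g] gives [5, 2, 2, 2, 2, 2, 5]; set D = diag(5, 2, 2, 2, 2, 2, 5) and form L = D - A. L has integer entries, so p(x) = det(xI - L) has integer coefficients. Expanding the determinant yields x^7 - 20x^6 + 155x^5 - 600x^4 + 1240x^3 - 1312x^2 + 560x. The coefficient of x^6 equals -trace(L) = -20, matching the sum of degrees. The largest eigenvalue, 7, is at most the vertex count 7. The eigenvalues sum to 20, which equals trace(L) = 2|E|.

x^7 - 20x^6 + 155x^5 - 600x^4 + 1240x^3 - 1312x^2 + 560x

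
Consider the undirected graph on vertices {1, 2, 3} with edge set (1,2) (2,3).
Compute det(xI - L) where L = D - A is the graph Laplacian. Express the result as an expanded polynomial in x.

x^3 - 4x^2 + 3x

Reading degrees in the order [1, 2, 3] gives [1, 2, 1]; set D = diag(1, 2, 1) and form L = D - A. Computing det(xI - L) by cofactor expansion (or equivalently via sum-over-permutations) gives x^3 - 4x^2 + 3x. The constant term is 0 because L is singular (the all-ones vector lies in its kernel).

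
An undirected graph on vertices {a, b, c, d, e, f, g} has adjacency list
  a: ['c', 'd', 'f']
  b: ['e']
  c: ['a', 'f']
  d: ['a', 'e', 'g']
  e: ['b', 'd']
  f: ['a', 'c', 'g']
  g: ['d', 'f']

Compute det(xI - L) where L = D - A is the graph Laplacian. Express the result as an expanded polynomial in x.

Each diagonal entry of L is the vertex degree and each off-diagonal entry is -1 where an edge is present, 0 otherwise; in the order [a, b, c, d, e, f, g] the diagonal is [3, 1, 2, 3, 2, 3, 2]. L has integer entries, so p(x) = det(xI - L) has integer coefficients. Expanding the determinant yields x^7 - 16x^6 + 100x^5 - 308x^4 + 481x^3 - 344x^2 + 77x. The coefficient of x^6 equals -trace(L) = -16, matching the sum of degrees. The eigenvalues sum to 16, which equals trace(L) = 2|E|. There is one zero in the spectrum, matching the 1 component.

x^7 - 16x^6 + 100x^5 - 308x^4 + 481x^3 - 344x^2 + 77x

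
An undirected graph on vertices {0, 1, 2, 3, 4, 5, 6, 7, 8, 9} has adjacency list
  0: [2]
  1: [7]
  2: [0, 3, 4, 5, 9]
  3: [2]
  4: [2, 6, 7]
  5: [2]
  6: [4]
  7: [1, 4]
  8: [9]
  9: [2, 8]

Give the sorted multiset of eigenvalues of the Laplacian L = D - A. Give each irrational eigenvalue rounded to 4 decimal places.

[0, 0.2357, 0.5027, 0.6782, 1, 1, 2.1648, 2.4725, 3.7543, 6.1917]

Reading degrees in the order [0, 1, 2, 3, 4, 5, 6, 7, 8, 9] gives [1, 1, 5, 1, 3, 1, 1, 2, 1, 2]; set D = diag(1, 1, 5, 1, 3, 1, 1, 2, 1, 2) and form L = D - A. L is symmetric positive semidefinite, so every eigenvalue is real and nonnegative. The single zero eigenvalue shows the graph is connected. The eigenvalues sum to 18, which equals trace(L) = 2|E|. There is one zero in the spectrum, matching the 1 component.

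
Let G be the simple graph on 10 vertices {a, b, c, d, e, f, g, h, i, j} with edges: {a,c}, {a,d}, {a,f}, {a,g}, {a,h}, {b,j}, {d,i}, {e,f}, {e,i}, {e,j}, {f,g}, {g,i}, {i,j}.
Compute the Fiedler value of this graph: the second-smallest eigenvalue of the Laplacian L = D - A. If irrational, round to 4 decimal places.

Each diagonal entry of L is the vertex degree and each off-diagonal entry is -1 where an edge is present, 0 otherwise; in the order [a, b, c, d, e, f, g, h, i, j] the diagonal is [5, 1, 1, 2, 3, 3, 3, 1, 4, 3]. The sorted Laplacian eigenvalues are [0, 0.4504, 1, 1, 1.8154, 2.2965, 3.3348, 4.4253, 5.4264, 6.2512]; the algebraic connectivity is the second entry, 0.4504. By the matrix-tree theorem the graph has (1/10) * product of the nonzero eigenvalues = 94 spanning trees.

0.4504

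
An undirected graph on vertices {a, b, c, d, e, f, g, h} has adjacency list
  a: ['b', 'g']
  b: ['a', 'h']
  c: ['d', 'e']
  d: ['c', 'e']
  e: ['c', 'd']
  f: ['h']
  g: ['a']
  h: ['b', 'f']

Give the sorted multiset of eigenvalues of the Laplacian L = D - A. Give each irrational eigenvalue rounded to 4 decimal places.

With the vertex order [a, b, c, d, e, f, g, h], the degrees are [2, 2, 2, 2, 2, 1, 1, 2], giving D = diag(2, 2, 2, 2, 2, 1, 1, 2) and L = D - A. Since every row of L sums to 0, the all-ones vector is in the kernel and 0 is an eigenvalue. The 2 zero eigenvalues correspond to the 2 connected components. The largest eigenvalue, 3.6180, is at most the vertex count 8. There are 2 zeros in the spectrum, matching the 2 components.

[0, 0, 0.3820, 1.3820, 2.6180, 3, 3, 3.6180]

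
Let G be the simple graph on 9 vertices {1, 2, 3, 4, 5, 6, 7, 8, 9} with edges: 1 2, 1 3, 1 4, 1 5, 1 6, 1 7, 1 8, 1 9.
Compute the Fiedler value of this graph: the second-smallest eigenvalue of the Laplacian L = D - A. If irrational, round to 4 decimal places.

1

Each diagonal entry of L is the vertex degree and each off-diagonal entry is -1 where an edge is present, 0 otherwise; in the order [1, 2, 3, 4, 5, 6, 7, 8, 9] the diagonal is [8, 1, 1, 1, 1, 1, 1, 1, 1]. Computing the eigenvalues of L and sorting gives [0, 1, 1, 1, 1, 1, 1, 1, 9]. The Fiedler value lambda_2 = 1 is strictly positive, so the graph is connected. The largest eigenvalue, 9, is at most the vertex count 9.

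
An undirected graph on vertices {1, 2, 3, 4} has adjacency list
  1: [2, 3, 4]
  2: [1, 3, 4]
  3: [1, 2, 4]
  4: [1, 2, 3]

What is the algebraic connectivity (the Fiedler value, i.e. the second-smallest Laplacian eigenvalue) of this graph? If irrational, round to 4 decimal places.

With the vertex order [1, 2, 3, 4], the degrees are [3, 3, 3, 3], giving D = diag(3, 3, 3, 3) and L = D - A. The sorted Laplacian eigenvalues are [0, 4, 4, 4]; the algebraic connectivity is the second entry, 4. By the matrix-tree theorem the graph has (1/4) * product of the nonzero eigenvalues = 16 spanning trees. The largest eigenvalue, 4, is at most the vertex count 4.

4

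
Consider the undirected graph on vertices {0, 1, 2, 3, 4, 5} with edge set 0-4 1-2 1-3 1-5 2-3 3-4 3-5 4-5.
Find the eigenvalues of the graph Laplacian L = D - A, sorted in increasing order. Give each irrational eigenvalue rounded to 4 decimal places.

[0, 0.7312, 2.1353, 3.4659, 4.5494, 5.1183]

Each diagonal entry of L is the vertex degree and each off-diagonal entry is -1 where an edge is present, 0 otherwise; in the order [0, 1, 2, 3, 4, 5] the diagonal is [1, 3, 2, 4, 3, 3]. L is symmetric positive semidefinite, so every eigenvalue is real and nonnegative.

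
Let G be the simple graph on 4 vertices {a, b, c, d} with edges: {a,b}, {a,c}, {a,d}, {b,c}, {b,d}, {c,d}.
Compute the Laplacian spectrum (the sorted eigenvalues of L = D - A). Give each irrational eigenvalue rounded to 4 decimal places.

[0, 4, 4, 4]

Each diagonal entry of L is the vertex degree and each off-diagonal entry is -1 where an edge is present, 0 otherwise; in the order [a, b, c, d] the diagonal is [3, 3, 3, 3]. L is symmetric positive semidefinite, so every eigenvalue is real and nonnegative. The single zero eigenvalue shows the graph is connected. The eigenvalues sum to 12, which equals trace(L) = 2|E|.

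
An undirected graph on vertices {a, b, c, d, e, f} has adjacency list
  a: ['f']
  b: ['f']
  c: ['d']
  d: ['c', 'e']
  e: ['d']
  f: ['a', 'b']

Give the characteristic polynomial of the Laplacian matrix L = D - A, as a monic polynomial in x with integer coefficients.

Reading degrees in the order [a, b, c, d, e, f] gives [1, 1, 1, 2, 1, 2]; set D = diag(1, 1, 1, 2, 1, 2) and form L = D - A. The eigenvalues of L are [0, 0, 1, 1, 3, 3]; the characteristic polynomial is the product of (x - lambda_i), which multiplies out to x^6 - 8x^5 + 22x^4 - 24x^3 + 9x^2. Since p(0) = det(-L) = 0, x divides p(x). The largest eigenvalue, 3, is at most the vertex count 6. The eigenvalues sum to 8, which equals trace(L) = 2|E|.

x^6 - 8x^5 + 22x^4 - 24x^3 + 9x^2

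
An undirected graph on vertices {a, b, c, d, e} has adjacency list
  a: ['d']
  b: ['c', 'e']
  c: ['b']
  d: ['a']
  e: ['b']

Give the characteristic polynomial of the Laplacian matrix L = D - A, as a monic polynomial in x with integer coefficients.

Each diagonal entry of L is the vertex degree and each off-diagonal entry is -1 where an edge is present, 0 otherwise; in the order [a, b, c, d, e] the diagonal is [1, 2, 1, 1, 1]. Computing det(xI - L) by cofactor expansion (or equivalently via sum-over-permutations) gives x^5 - 6x^4 + 11x^3 - 6x^2. The constant term is 0 because L is singular (the all-ones vector lies in its kernel). The largest eigenvalue, 3, is at most the vertex count 5. There are 2 zeros in the spectrum, matching the 2 components.

x^5 - 6x^4 + 11x^3 - 6x^2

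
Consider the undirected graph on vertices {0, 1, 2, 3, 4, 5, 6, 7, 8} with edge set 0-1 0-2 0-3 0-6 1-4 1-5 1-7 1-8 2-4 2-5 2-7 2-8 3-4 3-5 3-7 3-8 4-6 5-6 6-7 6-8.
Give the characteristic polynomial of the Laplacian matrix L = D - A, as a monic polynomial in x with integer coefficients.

Each diagonal entry of L is the vertex degree and each off-diagonal entry is -1 where an edge is present, 0 otherwise; in the order [0, 1, 2, 3, 4, 5, 6, 7, 8] the diagonal is [4, 5, 5, 5, 4, 4, 5, 4, 4]. Computing det(xI - L) by cofactor expansion (or equivalently via sum-over-permutations) gives x^9 - 40x^8 + 690x^7 - 6720x^6 + 40485x^5 - 154704x^4 + 366560x^3 - 492800x^2 + 288000x. The coefficient of x^8 equals -trace(L) = -40, matching the sum of degrees. By the matrix-tree theorem the graph has (1/9) * product of the nonzero eigenvalues = 32000 spanning trees.

x^9 - 40x^8 + 690x^7 - 6720x^6 + 40485x^5 - 154704x^4 + 366560x^3 - 492800x^2 + 288000x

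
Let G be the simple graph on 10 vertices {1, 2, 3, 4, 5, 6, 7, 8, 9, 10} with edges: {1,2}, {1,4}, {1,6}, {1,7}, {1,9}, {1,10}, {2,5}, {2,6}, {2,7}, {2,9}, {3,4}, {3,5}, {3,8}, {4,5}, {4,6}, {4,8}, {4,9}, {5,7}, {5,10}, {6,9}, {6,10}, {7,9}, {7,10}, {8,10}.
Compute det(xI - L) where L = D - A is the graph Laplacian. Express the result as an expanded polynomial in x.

Reading degrees in the order [1, 2, 3, 4, 5, 6, 7, 8, 9, 10] gives [6, 5, 3, 6, 5, 5, 5, 3, 5, 5]; set D = diag(6, 5, 3, 6, 5, 5, 5, 3, 5, 5) and form L = D - A. Computing det(xI - L) by cofactor expansion (or equivalently via sum-over-permutations) gives x^10 - 48x^9 + 1008x^8 - 12140x^7 + 92265x^6 - 457978x^5 + 1480838x^4 - 2997060x^3 + 3427972x^2 - 1675610x. Since p(0) = det(-L) = 0, x divides p(x). The largest eigenvalue, 8.3079, is at most the vertex count 10.

x^10 - 48x^9 + 1008x^8 - 12140x^7 + 92265x^6 - 457978x^5 + 1480838x^4 - 2997060x^3 + 3427972x^2 - 1675610x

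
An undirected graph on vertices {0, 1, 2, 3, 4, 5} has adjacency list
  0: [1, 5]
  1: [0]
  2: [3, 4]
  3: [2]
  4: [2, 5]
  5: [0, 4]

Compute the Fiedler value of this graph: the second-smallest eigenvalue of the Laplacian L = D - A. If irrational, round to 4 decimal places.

Reading degrees in the order [0, 1, 2, 3, 4, 5] gives [2, 1, 2, 1, 2, 2]; set D = diag(2, 1, 2, 1, 2, 2) and form L = D - A. The smallest Laplacian eigenvalue is always 0. The next one, lambda_2 = 0.2679, measures how hard the graph is to disconnect: larger values mean better connectivity. By the matrix-tree theorem the graph has (1/6) * product of the nonzero eigenvalues = 1 spanning tree.

0.2679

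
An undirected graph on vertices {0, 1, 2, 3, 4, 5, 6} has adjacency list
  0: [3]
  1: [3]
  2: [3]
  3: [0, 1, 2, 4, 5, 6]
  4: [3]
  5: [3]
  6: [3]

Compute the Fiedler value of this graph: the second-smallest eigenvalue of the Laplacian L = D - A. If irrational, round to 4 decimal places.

Each diagonal entry of L is the vertex degree and each off-diagonal entry is -1 where an edge is present, 0 otherwise; in the order [0, 1, 2, 3, 4, 5, 6] the diagonal is [1, 1, 1, 6, 1, 1, 1]. The sorted Laplacian eigenvalues are [0, 1, 1, 1, 1, 1, 7]; the algebraic connectivity is the second entry, 1. The largest eigenvalue, 7, is at most the vertex count 7.

1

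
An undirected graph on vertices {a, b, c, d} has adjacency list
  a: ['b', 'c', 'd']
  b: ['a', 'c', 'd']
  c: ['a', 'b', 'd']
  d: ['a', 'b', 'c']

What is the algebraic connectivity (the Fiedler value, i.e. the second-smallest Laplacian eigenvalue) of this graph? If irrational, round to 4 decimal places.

With the vertex order [a, b, c, d], the degrees are [3, 3, 3, 3], giving D = diag(3, 3, 3, 3) and L = D - A. The sorted Laplacian eigenvalues are [0, 4, 4, 4]; the algebraic connectivity is the second entry, 4. By the matrix-tree theorem the graph has (1/4) * product of the nonzero eigenvalues = 16 spanning trees.

4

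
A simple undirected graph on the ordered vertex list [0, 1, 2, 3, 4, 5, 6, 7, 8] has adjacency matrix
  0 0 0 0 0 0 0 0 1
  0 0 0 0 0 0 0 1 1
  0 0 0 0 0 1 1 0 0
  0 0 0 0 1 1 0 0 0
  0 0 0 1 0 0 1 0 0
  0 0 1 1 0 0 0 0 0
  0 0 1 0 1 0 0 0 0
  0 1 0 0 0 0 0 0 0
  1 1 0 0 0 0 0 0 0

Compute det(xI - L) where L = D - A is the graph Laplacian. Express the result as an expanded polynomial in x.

x^9 - 16x^8 + 105x^7 - 364x^6 + 715x^5 - 790x^4 + 450x^3 - 100x^2

Each diagonal entry of L is the vertex degree and each off-diagonal entry is -1 where an edge is present, 0 otherwise; in the order [0, 1, 2, 3, 4, 5, 6, 7, 8] the diagonal is [1, 2, 2, 2, 2, 2, 2, 1, 2]. Computing det(xI - L) by cofactor expansion (or equivalently via sum-over-permutations) gives x^9 - 16x^8 + 105x^7 - 364x^6 + 715x^5 - 790x^4 + 450x^3 - 100x^2. Since p(0) = det(-L) = 0, x divides p(x). There are 2 zeros in the spectrum, matching the 2 components.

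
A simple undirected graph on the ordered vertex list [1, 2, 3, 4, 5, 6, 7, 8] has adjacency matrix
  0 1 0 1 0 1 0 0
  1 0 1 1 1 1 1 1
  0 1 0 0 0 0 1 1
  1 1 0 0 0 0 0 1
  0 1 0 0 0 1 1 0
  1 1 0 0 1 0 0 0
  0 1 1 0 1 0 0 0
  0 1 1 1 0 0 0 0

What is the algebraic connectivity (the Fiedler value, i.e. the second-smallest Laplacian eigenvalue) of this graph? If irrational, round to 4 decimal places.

1.7530

Each diagonal entry of L is the vertex degree and each off-diagonal entry is -1 where an edge is present, 0 otherwise; in the order [1, 2, 3, 4, 5, 6, 7, 8] the diagonal is [3, 7, 3, 3, 3, 3, 3, 3]. Computing the eigenvalues of L and sorting gives [0, 1.7530, 1.7530, 3.4450, 3.4450, 4.8019, 4.8019, 8]. The Fiedler value lambda_2 = 1.7530 is strictly positive, so the graph is connected.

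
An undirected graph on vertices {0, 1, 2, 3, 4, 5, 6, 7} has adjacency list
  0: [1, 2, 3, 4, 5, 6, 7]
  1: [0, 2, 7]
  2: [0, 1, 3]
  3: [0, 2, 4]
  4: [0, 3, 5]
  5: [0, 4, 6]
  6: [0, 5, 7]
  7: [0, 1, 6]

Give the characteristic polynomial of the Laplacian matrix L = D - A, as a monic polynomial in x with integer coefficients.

Reading degrees in the order [0, 1, 2, 3, 4, 5, 6, 7] gives [7, 3, 3, 3, 3, 3, 3, 3]; set D = diag(7, 3, 3, 3, 3, 3, 3, 3) and form L = D - A. Computing det(xI - L) by cofactor expansion (or equivalently via sum-over-permutations) gives x^8 - 28x^7 + 322x^6 - 1974x^5 + 6965x^4 - 14126x^3 + 15225x^2 - 6728x. Since p(0) = det(-L) = 0, x divides p(x). The eigenvalues sum to 28, which equals trace(L) = 2|E|. By the matrix-tree theorem the graph has (1/8) * product of the nonzero eigenvalues = 841 spanning trees.

x^8 - 28x^7 + 322x^6 - 1974x^5 + 6965x^4 - 14126x^3 + 15225x^2 - 6728x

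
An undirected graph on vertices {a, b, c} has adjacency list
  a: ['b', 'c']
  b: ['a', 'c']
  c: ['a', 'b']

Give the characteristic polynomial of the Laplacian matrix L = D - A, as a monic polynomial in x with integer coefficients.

x^3 - 6x^2 + 9x

Reading degrees in the order [a, b, c] gives [2, 2, 2]; set D = diag(2, 2, 2) and form L = D - A. Computing det(xI - L) by cofactor expansion (or equivalently via sum-over-permutations) gives x^3 - 6x^2 + 9x. Since p(0) = det(-L) = 0, x divides p(x). The largest eigenvalue, 3, is at most the vertex count 3.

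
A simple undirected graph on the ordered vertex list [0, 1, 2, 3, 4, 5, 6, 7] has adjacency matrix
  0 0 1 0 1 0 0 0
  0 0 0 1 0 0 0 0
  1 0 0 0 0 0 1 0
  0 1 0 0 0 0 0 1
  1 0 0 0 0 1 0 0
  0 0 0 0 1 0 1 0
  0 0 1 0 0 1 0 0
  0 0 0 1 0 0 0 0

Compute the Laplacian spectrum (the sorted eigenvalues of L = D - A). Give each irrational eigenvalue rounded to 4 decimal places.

[0, 0, 1, 1.3820, 1.3820, 3, 3.6180, 3.6180]

Each diagonal entry of L is the vertex degree and each off-diagonal entry is -1 where an edge is present, 0 otherwise; in the order [0, 1, 2, 3, 4, 5, 6, 7] the diagonal is [2, 1, 2, 2, 2, 2, 2, 1]. Diagonalising L (or applying a numerical eigensolver to the 8x8 matrix) gives the spectrum above. The 2 zero eigenvalues correspond to the 2 connected components. The largest eigenvalue, 3.6180, is at most the vertex count 8.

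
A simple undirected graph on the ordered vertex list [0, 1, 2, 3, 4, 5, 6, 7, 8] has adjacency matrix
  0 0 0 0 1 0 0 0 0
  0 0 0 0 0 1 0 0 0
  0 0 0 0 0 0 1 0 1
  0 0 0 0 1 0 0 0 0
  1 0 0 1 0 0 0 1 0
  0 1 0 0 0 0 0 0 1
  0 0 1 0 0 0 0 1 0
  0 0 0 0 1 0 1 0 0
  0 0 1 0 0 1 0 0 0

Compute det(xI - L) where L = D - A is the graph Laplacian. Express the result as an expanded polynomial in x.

Reading degrees in the order [0, 1, 2, 3, 4, 5, 6, 7, 8] gives [1, 1, 2, 1, 3, 2, 2, 2, 2]; set D = diag(1, 1, 2, 1, 3, 2, 2, 2, 2) and form L = D - A. L has integer entries, so p(x) = det(xI - L) has integer coefficients. Expanding the determinant yields x^9 - 16x^8 + 104x^7 - 354x^6 + 679x^5 - 736x^4 + 427x^3 - 114x^2 + 9x. The constant term is 0 because L is singular (the all-ones vector lies in its kernel). The eigenvalues sum to 16, which equals trace(L) = 2|E|. The largest eigenvalue, 4.2350, is at most the vertex count 9.

x^9 - 16x^8 + 104x^7 - 354x^6 + 679x^5 - 736x^4 + 427x^3 - 114x^2 + 9x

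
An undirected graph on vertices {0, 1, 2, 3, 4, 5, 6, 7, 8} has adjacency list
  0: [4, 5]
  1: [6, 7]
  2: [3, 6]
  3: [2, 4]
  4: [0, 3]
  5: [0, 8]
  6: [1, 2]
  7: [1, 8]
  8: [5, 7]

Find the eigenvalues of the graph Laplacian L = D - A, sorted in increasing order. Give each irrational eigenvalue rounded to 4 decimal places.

Each diagonal entry of L is the vertex degree and each off-diagonal entry is -1 where an edge is present, 0 otherwise; in the order [0, 1, 2, 3, 4, 5, 6, 7, 8] the diagonal is [2, 2, 2, 2, 2, 2, 2, 2, 2]. L is symmetric positive semidefinite, so every eigenvalue is real and nonnegative. The eigenvalues sum to 18, which equals trace(L) = 2|E|.

[0, 0.4679, 0.4679, 1.6527, 1.6527, 3, 3, 3.8794, 3.8794]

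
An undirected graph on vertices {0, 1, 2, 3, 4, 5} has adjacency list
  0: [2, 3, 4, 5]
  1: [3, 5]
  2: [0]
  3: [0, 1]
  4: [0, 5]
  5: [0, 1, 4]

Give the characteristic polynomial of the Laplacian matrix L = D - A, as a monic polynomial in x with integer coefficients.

Reading degrees in the order [0, 1, 2, 3, 4, 5] gives [4, 2, 1, 2, 2, 3]; set D = diag(4, 2, 1, 2, 2, 3) and form L = D - A. Computing det(xI - L) by cofactor expansion (or equivalently via sum-over-permutations) gives x^6 - 14x^5 + 72x^4 - 168x^3 + 176x^2 - 66x. The constant term is 0 because L is singular (the all-ones vector lies in its kernel). The eigenvalues sum to 14, which equals trace(L) = 2|E|.

x^6 - 14x^5 + 72x^4 - 168x^3 + 176x^2 - 66x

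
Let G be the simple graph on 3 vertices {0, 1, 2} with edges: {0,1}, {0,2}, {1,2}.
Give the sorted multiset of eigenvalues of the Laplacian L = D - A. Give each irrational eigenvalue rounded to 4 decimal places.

Reading degrees in the order [0, 1, 2] gives [2, 2, 2]; set D = diag(2, 2, 2) and form L = D - A. L is symmetric positive semidefinite, so every eigenvalue is real and nonnegative.

[0, 3, 3]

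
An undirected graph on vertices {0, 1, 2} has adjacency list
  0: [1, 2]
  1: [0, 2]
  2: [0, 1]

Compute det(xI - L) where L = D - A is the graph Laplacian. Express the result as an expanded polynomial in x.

Each diagonal entry of L is the vertex degree and each off-diagonal entry is -1 where an edge is present, 0 otherwise; in the order [0, 1, 2] the diagonal is [2, 2, 2]. L has integer entries, so p(x) = det(xI - L) has integer coefficients. Expanding the determinant yields x^3 - 6x^2 + 9x. The coefficient of x^2 equals -trace(L) = -6, matching the sum of degrees. The eigenvalues sum to 6, which equals trace(L) = 2|E|.

x^3 - 6x^2 + 9x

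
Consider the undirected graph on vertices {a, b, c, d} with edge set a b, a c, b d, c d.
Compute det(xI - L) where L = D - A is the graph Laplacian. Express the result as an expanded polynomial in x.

Reading degrees in the order [a, b, c, d] gives [2, 2, 2, 2]; set D = diag(2, 2, 2, 2) and form L = D - A. L has integer entries, so p(x) = det(xI - L) has integer coefficients. Expanding the determinant yields x^4 - 8x^3 + 20x^2 - 16x. The coefficient of x^3 equals -trace(L) = -8, matching the sum of degrees.

x^4 - 8x^3 + 20x^2 - 16x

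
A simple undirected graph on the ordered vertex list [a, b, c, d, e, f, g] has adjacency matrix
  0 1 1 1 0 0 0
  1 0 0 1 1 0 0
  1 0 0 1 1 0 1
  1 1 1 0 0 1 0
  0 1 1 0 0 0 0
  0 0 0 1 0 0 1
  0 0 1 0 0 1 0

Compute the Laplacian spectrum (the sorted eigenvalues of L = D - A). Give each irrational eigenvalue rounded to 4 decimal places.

Each diagonal entry of L is the vertex degree and each off-diagonal entry is -1 where an edge is present, 0 otherwise; in the order [a, b, c, d, e, f, g] the diagonal is [3, 3, 4, 4, 2, 2, 2]. L is symmetric positive semidefinite, so every eigenvalue is real and nonnegative. The eigenvalues sum to 20, which equals trace(L) = 2|E|. By the matrix-tree theorem the graph has (1/7) * product of the nonzero eigenvalues = 85 spanning trees.

[0, 1.0700, 2.0972, 2.6430, 3.6778, 4.6671, 5.8449]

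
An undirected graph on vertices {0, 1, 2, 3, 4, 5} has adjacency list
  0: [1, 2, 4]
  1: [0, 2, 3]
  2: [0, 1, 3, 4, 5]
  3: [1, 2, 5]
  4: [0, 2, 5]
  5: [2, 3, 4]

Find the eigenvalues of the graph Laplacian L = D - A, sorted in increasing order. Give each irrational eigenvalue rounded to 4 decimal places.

[0, 2.3820, 2.3820, 4.6180, 4.6180, 6]

Each diagonal entry of L is the vertex degree and each off-diagonal entry is -1 where an edge is present, 0 otherwise; in the order [0, 1, 2, 3, 4, 5] the diagonal is [3, 3, 5, 3, 3, 3]. Diagonalising L (or applying a numerical eigensolver to the 6x6 matrix) gives the spectrum above. The single zero eigenvalue shows the graph is connected. The eigenvalues sum to 20, which equals trace(L) = 2|E|. The largest eigenvalue, 6, is at most the vertex count 6.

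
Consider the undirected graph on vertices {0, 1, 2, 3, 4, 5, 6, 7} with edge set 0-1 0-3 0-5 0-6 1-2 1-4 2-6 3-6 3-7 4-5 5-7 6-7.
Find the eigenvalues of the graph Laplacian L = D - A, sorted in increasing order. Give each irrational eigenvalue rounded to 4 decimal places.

With the vertex order [0, 1, 2, 3, 4, 5, 6, 7], the degrees are [4, 3, 2, 3, 2, 3, 4, 3], giving D = diag(4, 3, 2, 3, 2, 3, 4, 3) and L = D - A. Diagonalising L (or applying a numerical eigensolver to the 8x8 matrix) gives the spectrum above. The single zero eigenvalue shows the graph is connected. There is one zero in the spectrum, matching the 1 component.

[0, 1.2679, 1.4859, 3, 3.4280, 4, 4.7321, 6.0861]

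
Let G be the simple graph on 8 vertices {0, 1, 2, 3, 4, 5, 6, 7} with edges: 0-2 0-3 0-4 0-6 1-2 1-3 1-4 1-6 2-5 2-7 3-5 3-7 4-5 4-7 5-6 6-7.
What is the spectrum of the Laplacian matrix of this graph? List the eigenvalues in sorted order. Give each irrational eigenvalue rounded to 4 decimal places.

Reading degrees in the order [0, 1, 2, 3, 4, 5, 6, 7] gives [4, 4, 4, 4, 4, 4, 4, 4]; set D = diag(4, 4, 4, 4, 4, 4, 4, 4) and form L = D - A. Since every row of L sums to 0, the all-ones vector is in the kernel and 0 is an eigenvalue. The largest eigenvalue, 8, is at most the vertex count 8. By the matrix-tree theorem the graph has (1/8) * product of the nonzero eigenvalues = 4096 spanning trees.

[0, 4, 4, 4, 4, 4, 4, 8]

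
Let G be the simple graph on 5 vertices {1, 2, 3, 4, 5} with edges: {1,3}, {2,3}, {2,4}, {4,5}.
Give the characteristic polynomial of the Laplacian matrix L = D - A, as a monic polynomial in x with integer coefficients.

Each diagonal entry of L is the vertex degree and each off-diagonal entry is -1 where an edge is present, 0 otherwise; in the order [1, 2, 3, 4, 5] the diagonal is [1, 2, 2, 2, 1]. Computing det(xI - L) by cofactor expansion (or equivalently via sum-over-permutations) gives x^5 - 8x^4 + 21x^3 - 20x^2 + 5x. The constant term is 0 because L is singular (the all-ones vector lies in its kernel). The eigenvalues sum to 8, which equals trace(L) = 2|E|. The largest eigenvalue, 3.6180, is at most the vertex count 5.

x^5 - 8x^4 + 21x^3 - 20x^2 + 5x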